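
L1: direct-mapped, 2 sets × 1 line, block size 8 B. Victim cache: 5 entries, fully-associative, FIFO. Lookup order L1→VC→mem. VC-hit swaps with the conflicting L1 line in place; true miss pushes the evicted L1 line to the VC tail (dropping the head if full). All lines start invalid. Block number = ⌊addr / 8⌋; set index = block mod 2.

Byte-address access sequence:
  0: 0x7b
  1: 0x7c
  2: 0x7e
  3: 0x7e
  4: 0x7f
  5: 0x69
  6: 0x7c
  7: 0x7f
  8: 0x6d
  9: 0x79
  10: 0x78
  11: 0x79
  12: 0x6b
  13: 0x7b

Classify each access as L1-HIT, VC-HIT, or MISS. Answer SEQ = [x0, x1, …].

0: 0x7b (blk 15, set 1) → MISS  vc=[]
1: 0x7c (blk 15, set 1) → L1-HIT  vc=[]
2: 0x7e (blk 15, set 1) → L1-HIT  vc=[]
3: 0x7e (blk 15, set 1) → L1-HIT  vc=[]
4: 0x7f (blk 15, set 1) → L1-HIT  vc=[]
5: 0x69 (blk 13, set 1) → MISS  vc=[15]
6: 0x7c (blk 15, set 1) → VC-HIT  vc=[13]
7: 0x7f (blk 15, set 1) → L1-HIT  vc=[13]
8: 0x6d (blk 13, set 1) → VC-HIT  vc=[15]
9: 0x79 (blk 15, set 1) → VC-HIT  vc=[13]
10: 0x78 (blk 15, set 1) → L1-HIT  vc=[13]
11: 0x79 (blk 15, set 1) → L1-HIT  vc=[13]
12: 0x6b (blk 13, set 1) → VC-HIT  vc=[15]
13: 0x7b (blk 15, set 1) → VC-HIT  vc=[13]

SEQ = [MISS, L1-HIT, L1-HIT, L1-HIT, L1-HIT, MISS, VC-HIT, L1-HIT, VC-HIT, VC-HIT, L1-HIT, L1-HIT, VC-HIT, VC-HIT]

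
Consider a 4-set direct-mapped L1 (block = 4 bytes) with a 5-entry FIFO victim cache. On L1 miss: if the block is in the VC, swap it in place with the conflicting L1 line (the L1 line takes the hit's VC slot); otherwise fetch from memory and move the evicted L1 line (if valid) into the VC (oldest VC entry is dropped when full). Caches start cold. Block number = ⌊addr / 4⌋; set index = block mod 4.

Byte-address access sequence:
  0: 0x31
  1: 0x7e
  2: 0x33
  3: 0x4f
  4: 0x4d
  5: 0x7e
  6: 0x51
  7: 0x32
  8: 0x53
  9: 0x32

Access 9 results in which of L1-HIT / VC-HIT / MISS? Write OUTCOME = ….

#0 0x31→b12/s0 MISS; vc=[]
#1 0x7e→b31/s3 MISS; vc=[]
#2 0x33→b12/s0 L1-HIT; vc=[]
#3 0x4f→b19/s3 MISS; vc=[31]
#4 0x4d→b19/s3 L1-HIT; vc=[31]
#5 0x7e→b31/s3 VC-HIT; vc=[19]
#6 0x51→b20/s0 MISS; vc=[19,12]
#7 0x32→b12/s0 VC-HIT; vc=[19,20]
#8 0x53→b20/s0 VC-HIT; vc=[19,12]
#9 0x32→b12/s0 VC-HIT; vc=[19,20]

OUTCOME = VC-HIT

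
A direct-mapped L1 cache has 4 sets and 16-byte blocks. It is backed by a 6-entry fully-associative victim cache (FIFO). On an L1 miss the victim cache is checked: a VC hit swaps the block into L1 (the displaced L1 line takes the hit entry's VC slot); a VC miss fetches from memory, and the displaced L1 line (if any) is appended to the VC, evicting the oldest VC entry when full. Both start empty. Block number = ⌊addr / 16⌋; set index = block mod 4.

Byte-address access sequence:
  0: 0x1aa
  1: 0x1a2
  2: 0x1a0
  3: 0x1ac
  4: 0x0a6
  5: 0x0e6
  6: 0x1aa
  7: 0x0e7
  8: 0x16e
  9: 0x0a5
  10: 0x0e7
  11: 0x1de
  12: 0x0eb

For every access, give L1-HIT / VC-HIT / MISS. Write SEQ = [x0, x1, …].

SEQ = [MISS, L1-HIT, L1-HIT, L1-HIT, MISS, MISS, VC-HIT, VC-HIT, MISS, VC-HIT, VC-HIT, MISS, L1-HIT]

0: 0x1aa (blk 26, set 2) → MISS  vc=[]
1: 0x1a2 (blk 26, set 2) → L1-HIT  vc=[]
2: 0x1a0 (blk 26, set 2) → L1-HIT  vc=[]
3: 0x1ac (blk 26, set 2) → L1-HIT  vc=[]
4: 0xa6 (blk 10, set 2) → MISS  vc=[26]
5: 0xe6 (blk 14, set 2) → MISS  vc=[26, 10]
6: 0x1aa (blk 26, set 2) → VC-HIT  vc=[14, 10]
7: 0xe7 (blk 14, set 2) → VC-HIT  vc=[26, 10]
8: 0x16e (blk 22, set 2) → MISS  vc=[26, 10, 14]
9: 0xa5 (blk 10, set 2) → VC-HIT  vc=[26, 22, 14]
10: 0xe7 (blk 14, set 2) → VC-HIT  vc=[26, 22, 10]
11: 0x1de (blk 29, set 1) → MISS  vc=[26, 22, 10]
12: 0xeb (blk 14, set 2) → L1-HIT  vc=[26, 22, 10]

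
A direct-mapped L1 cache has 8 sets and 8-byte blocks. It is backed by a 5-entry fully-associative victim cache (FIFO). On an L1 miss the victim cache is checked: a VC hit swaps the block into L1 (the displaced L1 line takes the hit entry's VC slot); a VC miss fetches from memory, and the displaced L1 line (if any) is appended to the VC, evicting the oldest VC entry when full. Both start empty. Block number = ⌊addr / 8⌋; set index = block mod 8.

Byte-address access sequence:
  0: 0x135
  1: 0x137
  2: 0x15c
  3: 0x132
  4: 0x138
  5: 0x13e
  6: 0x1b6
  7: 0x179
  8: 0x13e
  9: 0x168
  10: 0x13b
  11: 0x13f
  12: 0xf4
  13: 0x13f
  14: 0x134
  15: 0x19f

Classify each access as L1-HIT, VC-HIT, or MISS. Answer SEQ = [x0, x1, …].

#0 0x135→b38/s6 MISS; vc=[]
#1 0x137→b38/s6 L1-HIT; vc=[]
#2 0x15c→b43/s3 MISS; vc=[]
#3 0x132→b38/s6 L1-HIT; vc=[]
#4 0x138→b39/s7 MISS; vc=[]
#5 0x13e→b39/s7 L1-HIT; vc=[]
#6 0x1b6→b54/s6 MISS; vc=[38]
#7 0x179→b47/s7 MISS; vc=[38,39]
#8 0x13e→b39/s7 VC-HIT; vc=[38,47]
#9 0x168→b45/s5 MISS; vc=[38,47]
#10 0x13b→b39/s7 L1-HIT; vc=[38,47]
#11 0x13f→b39/s7 L1-HIT; vc=[38,47]
#12 0xf4→b30/s6 MISS; vc=[38,47,54]
#13 0x13f→b39/s7 L1-HIT; vc=[38,47,54]
#14 0x134→b38/s6 VC-HIT; vc=[30,47,54]
#15 0x19f→b51/s3 MISS; vc=[30,47,54,43]

SEQ = [MISS, L1-HIT, MISS, L1-HIT, MISS, L1-HIT, MISS, MISS, VC-HIT, MISS, L1-HIT, L1-HIT, MISS, L1-HIT, VC-HIT, MISS]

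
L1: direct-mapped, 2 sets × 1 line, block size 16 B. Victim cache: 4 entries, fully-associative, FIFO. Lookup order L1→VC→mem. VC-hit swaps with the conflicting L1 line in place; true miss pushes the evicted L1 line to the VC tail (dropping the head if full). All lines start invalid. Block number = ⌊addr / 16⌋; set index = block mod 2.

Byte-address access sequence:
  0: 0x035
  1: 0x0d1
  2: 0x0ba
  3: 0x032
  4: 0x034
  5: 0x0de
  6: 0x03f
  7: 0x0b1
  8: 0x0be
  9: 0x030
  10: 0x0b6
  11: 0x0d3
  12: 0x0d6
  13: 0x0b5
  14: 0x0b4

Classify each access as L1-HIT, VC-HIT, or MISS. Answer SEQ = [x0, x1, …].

#0 0x35→b3/s1 MISS; vc=[]
#1 0xd1→b13/s1 MISS; vc=[3]
#2 0xba→b11/s1 MISS; vc=[3,13]
#3 0x32→b3/s1 VC-HIT; vc=[11,13]
#4 0x34→b3/s1 L1-HIT; vc=[11,13]
#5 0xde→b13/s1 VC-HIT; vc=[11,3]
#6 0x3f→b3/s1 VC-HIT; vc=[11,13]
#7 0xb1→b11/s1 VC-HIT; vc=[3,13]
#8 0xbe→b11/s1 L1-HIT; vc=[3,13]
#9 0x30→b3/s1 VC-HIT; vc=[11,13]
#10 0xb6→b11/s1 VC-HIT; vc=[3,13]
#11 0xd3→b13/s1 VC-HIT; vc=[3,11]
#12 0xd6→b13/s1 L1-HIT; vc=[3,11]
#13 0xb5→b11/s1 VC-HIT; vc=[3,13]
#14 0xb4→b11/s1 L1-HIT; vc=[3,13]

SEQ = [MISS, MISS, MISS, VC-HIT, L1-HIT, VC-HIT, VC-HIT, VC-HIT, L1-HIT, VC-HIT, VC-HIT, VC-HIT, L1-HIT, VC-HIT, L1-HIT]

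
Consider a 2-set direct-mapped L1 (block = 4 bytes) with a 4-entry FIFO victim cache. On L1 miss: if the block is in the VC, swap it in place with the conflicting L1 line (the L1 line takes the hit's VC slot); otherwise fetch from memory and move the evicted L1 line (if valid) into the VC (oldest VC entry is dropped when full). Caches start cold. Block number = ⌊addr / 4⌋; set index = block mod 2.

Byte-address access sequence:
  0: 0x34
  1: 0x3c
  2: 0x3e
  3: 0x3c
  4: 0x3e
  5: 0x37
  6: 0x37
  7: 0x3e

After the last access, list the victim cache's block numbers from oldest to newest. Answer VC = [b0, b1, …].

  [0] addr=0x34 blk=13 s=1: MISS | VC []
  [1] addr=0x3c blk=15 s=1: MISS | VC [13]
  [2] addr=0x3e blk=15 s=1: L1-HIT | VC [13]
  [3] addr=0x3c blk=15 s=1: L1-HIT | VC [13]
  [4] addr=0x3e blk=15 s=1: L1-HIT | VC [13]
  [5] addr=0x37 blk=13 s=1: VC-HIT | VC [15]
  [6] addr=0x37 blk=13 s=1: L1-HIT | VC [15]
  [7] addr=0x3e blk=15 s=1: VC-HIT | VC [13]

VC = [13]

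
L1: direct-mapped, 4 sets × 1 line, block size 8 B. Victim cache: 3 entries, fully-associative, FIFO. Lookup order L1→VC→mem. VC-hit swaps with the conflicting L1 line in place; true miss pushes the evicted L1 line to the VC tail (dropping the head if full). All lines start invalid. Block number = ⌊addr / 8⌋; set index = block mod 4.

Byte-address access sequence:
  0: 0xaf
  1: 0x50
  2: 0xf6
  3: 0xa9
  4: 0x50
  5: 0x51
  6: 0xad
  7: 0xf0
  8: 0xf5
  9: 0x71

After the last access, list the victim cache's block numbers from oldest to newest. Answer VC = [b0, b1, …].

0: 0xaf (blk 21, set 1) → MISS  vc=[]
1: 0x50 (blk 10, set 2) → MISS  vc=[]
2: 0xf6 (blk 30, set 2) → MISS  vc=[10]
3: 0xa9 (blk 21, set 1) → L1-HIT  vc=[10]
4: 0x50 (blk 10, set 2) → VC-HIT  vc=[30]
5: 0x51 (blk 10, set 2) → L1-HIT  vc=[30]
6: 0xad (blk 21, set 1) → L1-HIT  vc=[30]
7: 0xf0 (blk 30, set 2) → VC-HIT  vc=[10]
8: 0xf5 (blk 30, set 2) → L1-HIT  vc=[10]
9: 0x71 (blk 14, set 2) → MISS  vc=[10, 30]

VC = [10, 30]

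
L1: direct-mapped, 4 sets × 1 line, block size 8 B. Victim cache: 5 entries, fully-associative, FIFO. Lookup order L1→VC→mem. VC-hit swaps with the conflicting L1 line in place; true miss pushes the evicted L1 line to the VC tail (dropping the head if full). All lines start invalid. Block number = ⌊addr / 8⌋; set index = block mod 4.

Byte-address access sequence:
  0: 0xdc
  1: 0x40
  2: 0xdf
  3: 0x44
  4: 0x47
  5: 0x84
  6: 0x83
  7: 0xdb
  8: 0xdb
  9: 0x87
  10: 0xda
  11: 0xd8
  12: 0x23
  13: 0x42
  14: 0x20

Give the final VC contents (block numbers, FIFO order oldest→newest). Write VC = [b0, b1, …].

VC = [8, 16]

#0 0xdc→b27/s3 MISS; vc=[]
#1 0x40→b8/s0 MISS; vc=[]
#2 0xdf→b27/s3 L1-HIT; vc=[]
#3 0x44→b8/s0 L1-HIT; vc=[]
#4 0x47→b8/s0 L1-HIT; vc=[]
#5 0x84→b16/s0 MISS; vc=[8]
#6 0x83→b16/s0 L1-HIT; vc=[8]
#7 0xdb→b27/s3 L1-HIT; vc=[8]
#8 0xdb→b27/s3 L1-HIT; vc=[8]
#9 0x87→b16/s0 L1-HIT; vc=[8]
#10 0xda→b27/s3 L1-HIT; vc=[8]
#11 0xd8→b27/s3 L1-HIT; vc=[8]
#12 0x23→b4/s0 MISS; vc=[8,16]
#13 0x42→b8/s0 VC-HIT; vc=[4,16]
#14 0x20→b4/s0 VC-HIT; vc=[8,16]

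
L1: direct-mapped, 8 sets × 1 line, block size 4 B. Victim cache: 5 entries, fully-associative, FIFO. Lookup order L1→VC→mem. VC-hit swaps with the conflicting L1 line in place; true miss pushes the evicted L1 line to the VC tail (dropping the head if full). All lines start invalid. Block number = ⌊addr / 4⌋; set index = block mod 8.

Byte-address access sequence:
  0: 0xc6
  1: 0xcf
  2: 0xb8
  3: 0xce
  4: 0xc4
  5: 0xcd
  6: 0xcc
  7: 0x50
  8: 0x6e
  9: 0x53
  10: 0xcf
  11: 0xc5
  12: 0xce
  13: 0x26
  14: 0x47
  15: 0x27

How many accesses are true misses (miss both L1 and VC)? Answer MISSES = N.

MISSES = 7

0: 0xc6 (blk 49, set 1) → MISS  vc=[]
1: 0xcf (blk 51, set 3) → MISS  vc=[]
2: 0xb8 (blk 46, set 6) → MISS  vc=[]
3: 0xce (blk 51, set 3) → L1-HIT  vc=[]
4: 0xc4 (blk 49, set 1) → L1-HIT  vc=[]
5: 0xcd (blk 51, set 3) → L1-HIT  vc=[]
6: 0xcc (blk 51, set 3) → L1-HIT  vc=[]
7: 0x50 (blk 20, set 4) → MISS  vc=[]
8: 0x6e (blk 27, set 3) → MISS  vc=[51]
9: 0x53 (blk 20, set 4) → L1-HIT  vc=[51]
10: 0xcf (blk 51, set 3) → VC-HIT  vc=[27]
11: 0xc5 (blk 49, set 1) → L1-HIT  vc=[27]
12: 0xce (blk 51, set 3) → L1-HIT  vc=[27]
13: 0x26 (blk 9, set 1) → MISS  vc=[27, 49]
14: 0x47 (blk 17, set 1) → MISS  vc=[27, 49, 9]
15: 0x27 (blk 9, set 1) → VC-HIT  vc=[27, 49, 17]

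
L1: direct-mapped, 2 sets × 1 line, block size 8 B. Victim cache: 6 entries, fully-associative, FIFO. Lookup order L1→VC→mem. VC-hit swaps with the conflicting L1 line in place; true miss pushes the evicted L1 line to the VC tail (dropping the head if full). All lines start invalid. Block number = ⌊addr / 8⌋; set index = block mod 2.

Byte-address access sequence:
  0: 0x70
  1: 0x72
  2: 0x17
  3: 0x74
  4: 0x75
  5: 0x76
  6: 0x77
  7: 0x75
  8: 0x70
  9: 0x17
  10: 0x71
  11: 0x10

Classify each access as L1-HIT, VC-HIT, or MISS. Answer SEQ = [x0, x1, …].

SEQ = [MISS, L1-HIT, MISS, VC-HIT, L1-HIT, L1-HIT, L1-HIT, L1-HIT, L1-HIT, VC-HIT, VC-HIT, VC-HIT]

  [0] addr=0x70 blk=14 s=0: MISS | VC []
  [1] addr=0x72 blk=14 s=0: L1-HIT | VC []
  [2] addr=0x17 blk=2 s=0: MISS | VC [14]
  [3] addr=0x74 blk=14 s=0: VC-HIT | VC [2]
  [4] addr=0x75 blk=14 s=0: L1-HIT | VC [2]
  [5] addr=0x76 blk=14 s=0: L1-HIT | VC [2]
  [6] addr=0x77 blk=14 s=0: L1-HIT | VC [2]
  [7] addr=0x75 blk=14 s=0: L1-HIT | VC [2]
  [8] addr=0x70 blk=14 s=0: L1-HIT | VC [2]
  [9] addr=0x17 blk=2 s=0: VC-HIT | VC [14]
  [10] addr=0x71 blk=14 s=0: VC-HIT | VC [2]
  [11] addr=0x10 blk=2 s=0: VC-HIT | VC [14]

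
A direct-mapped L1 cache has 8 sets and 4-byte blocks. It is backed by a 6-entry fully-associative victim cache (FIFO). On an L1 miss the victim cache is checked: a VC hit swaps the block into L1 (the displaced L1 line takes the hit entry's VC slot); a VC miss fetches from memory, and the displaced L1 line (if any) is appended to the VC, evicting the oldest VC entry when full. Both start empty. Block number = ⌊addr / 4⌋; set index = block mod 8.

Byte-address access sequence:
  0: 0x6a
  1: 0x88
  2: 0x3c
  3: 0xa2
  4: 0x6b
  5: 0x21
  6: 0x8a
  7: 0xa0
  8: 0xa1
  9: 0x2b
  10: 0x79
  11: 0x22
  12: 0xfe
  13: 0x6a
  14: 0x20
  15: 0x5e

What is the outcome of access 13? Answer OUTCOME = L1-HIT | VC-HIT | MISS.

  [0] addr=0x6a blk=26 s=2: MISS | VC []
  [1] addr=0x88 blk=34 s=2: MISS | VC [26]
  [2] addr=0x3c blk=15 s=7: MISS | VC [26]
  [3] addr=0xa2 blk=40 s=0: MISS | VC [26]
  [4] addr=0x6b blk=26 s=2: VC-HIT | VC [34]
  [5] addr=0x21 blk=8 s=0: MISS | VC [34, 40]
  [6] addr=0x8a blk=34 s=2: VC-HIT | VC [26, 40]
  [7] addr=0xa0 blk=40 s=0: VC-HIT | VC [26, 8]
  [8] addr=0xa1 blk=40 s=0: L1-HIT | VC [26, 8]
  [9] addr=0x2b blk=10 s=2: MISS | VC [26, 8, 34]
  [10] addr=0x79 blk=30 s=6: MISS | VC [26, 8, 34]
  [11] addr=0x22 blk=8 s=0: VC-HIT | VC [26, 40, 34]
  [12] addr=0xfe blk=63 s=7: MISS | VC [26, 40, 34, 15]
  [13] addr=0x6a blk=26 s=2: VC-HIT | VC [10, 40, 34, 15]
  [14] addr=0x20 blk=8 s=0: L1-HIT | VC [10, 40, 34, 15]
  [15] addr=0x5e blk=23 s=7: MISS | VC [10, 40, 34, 15, 63]

OUTCOME = VC-HIT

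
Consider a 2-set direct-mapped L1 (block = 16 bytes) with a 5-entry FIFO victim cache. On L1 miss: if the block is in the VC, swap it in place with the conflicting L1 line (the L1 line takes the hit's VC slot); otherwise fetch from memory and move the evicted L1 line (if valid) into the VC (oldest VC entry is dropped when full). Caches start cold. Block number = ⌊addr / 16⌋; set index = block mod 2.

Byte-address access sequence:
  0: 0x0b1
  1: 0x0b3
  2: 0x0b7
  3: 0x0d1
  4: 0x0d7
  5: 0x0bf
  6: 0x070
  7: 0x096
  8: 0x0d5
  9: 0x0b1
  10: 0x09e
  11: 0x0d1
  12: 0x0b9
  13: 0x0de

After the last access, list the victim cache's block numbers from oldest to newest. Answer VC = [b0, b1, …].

VC = [11, 9, 7]

  [0] addr=0xb1 blk=11 s=1: MISS | VC []
  [1] addr=0xb3 blk=11 s=1: L1-HIT | VC []
  [2] addr=0xb7 blk=11 s=1: L1-HIT | VC []
  [3] addr=0xd1 blk=13 s=1: MISS | VC [11]
  [4] addr=0xd7 blk=13 s=1: L1-HIT | VC [11]
  [5] addr=0xbf blk=11 s=1: VC-HIT | VC [13]
  [6] addr=0x70 blk=7 s=1: MISS | VC [13, 11]
  [7] addr=0x96 blk=9 s=1: MISS | VC [13, 11, 7]
  [8] addr=0xd5 blk=13 s=1: VC-HIT | VC [9, 11, 7]
  [9] addr=0xb1 blk=11 s=1: VC-HIT | VC [9, 13, 7]
  [10] addr=0x9e blk=9 s=1: VC-HIT | VC [11, 13, 7]
  [11] addr=0xd1 blk=13 s=1: VC-HIT | VC [11, 9, 7]
  [12] addr=0xb9 blk=11 s=1: VC-HIT | VC [13, 9, 7]
  [13] addr=0xde blk=13 s=1: VC-HIT | VC [11, 9, 7]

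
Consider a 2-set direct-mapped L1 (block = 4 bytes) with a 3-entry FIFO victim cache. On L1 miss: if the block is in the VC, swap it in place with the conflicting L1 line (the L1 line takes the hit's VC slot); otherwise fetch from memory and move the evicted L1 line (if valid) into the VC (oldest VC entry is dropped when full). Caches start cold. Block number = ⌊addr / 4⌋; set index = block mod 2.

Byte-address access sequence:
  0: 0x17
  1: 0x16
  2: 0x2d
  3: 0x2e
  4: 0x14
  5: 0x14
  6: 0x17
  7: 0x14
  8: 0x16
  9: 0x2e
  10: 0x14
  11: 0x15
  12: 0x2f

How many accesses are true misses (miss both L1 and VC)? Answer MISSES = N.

#0 0x17→b5/s1 MISS; vc=[]
#1 0x16→b5/s1 L1-HIT; vc=[]
#2 0x2d→b11/s1 MISS; vc=[5]
#3 0x2e→b11/s1 L1-HIT; vc=[5]
#4 0x14→b5/s1 VC-HIT; vc=[11]
#5 0x14→b5/s1 L1-HIT; vc=[11]
#6 0x17→b5/s1 L1-HIT; vc=[11]
#7 0x14→b5/s1 L1-HIT; vc=[11]
#8 0x16→b5/s1 L1-HIT; vc=[11]
#9 0x2e→b11/s1 VC-HIT; vc=[5]
#10 0x14→b5/s1 VC-HIT; vc=[11]
#11 0x15→b5/s1 L1-HIT; vc=[11]
#12 0x2f→b11/s1 VC-HIT; vc=[5]

MISSES = 2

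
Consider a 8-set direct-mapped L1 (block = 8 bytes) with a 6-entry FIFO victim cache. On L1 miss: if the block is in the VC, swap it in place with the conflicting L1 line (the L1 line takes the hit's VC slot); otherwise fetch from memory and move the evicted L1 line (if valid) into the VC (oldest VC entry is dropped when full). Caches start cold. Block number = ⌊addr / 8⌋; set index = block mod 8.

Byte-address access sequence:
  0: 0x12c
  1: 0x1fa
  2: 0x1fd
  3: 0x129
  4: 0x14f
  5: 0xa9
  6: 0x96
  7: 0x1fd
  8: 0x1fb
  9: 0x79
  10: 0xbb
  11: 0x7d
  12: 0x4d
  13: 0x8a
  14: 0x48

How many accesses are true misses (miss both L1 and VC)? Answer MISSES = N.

  [0] addr=0x12c blk=37 s=5: MISS | VC []
  [1] addr=0x1fa blk=63 s=7: MISS | VC []
  [2] addr=0x1fd blk=63 s=7: L1-HIT | VC []
  [3] addr=0x129 blk=37 s=5: L1-HIT | VC []
  [4] addr=0x14f blk=41 s=1: MISS | VC []
  [5] addr=0xa9 blk=21 s=5: MISS | VC [37]
  [6] addr=0x96 blk=18 s=2: MISS | VC [37]
  [7] addr=0x1fd blk=63 s=7: L1-HIT | VC [37]
  [8] addr=0x1fb blk=63 s=7: L1-HIT | VC [37]
  [9] addr=0x79 blk=15 s=7: MISS | VC [37, 63]
  [10] addr=0xbb blk=23 s=7: MISS | VC [37, 63, 15]
  [11] addr=0x7d blk=15 s=7: VC-HIT | VC [37, 63, 23]
  [12] addr=0x4d blk=9 s=1: MISS | VC [37, 63, 23, 41]
  [13] addr=0x8a blk=17 s=1: MISS | VC [37, 63, 23, 41, 9]
  [14] addr=0x48 blk=9 s=1: VC-HIT | VC [37, 63, 23, 41, 17]

MISSES = 9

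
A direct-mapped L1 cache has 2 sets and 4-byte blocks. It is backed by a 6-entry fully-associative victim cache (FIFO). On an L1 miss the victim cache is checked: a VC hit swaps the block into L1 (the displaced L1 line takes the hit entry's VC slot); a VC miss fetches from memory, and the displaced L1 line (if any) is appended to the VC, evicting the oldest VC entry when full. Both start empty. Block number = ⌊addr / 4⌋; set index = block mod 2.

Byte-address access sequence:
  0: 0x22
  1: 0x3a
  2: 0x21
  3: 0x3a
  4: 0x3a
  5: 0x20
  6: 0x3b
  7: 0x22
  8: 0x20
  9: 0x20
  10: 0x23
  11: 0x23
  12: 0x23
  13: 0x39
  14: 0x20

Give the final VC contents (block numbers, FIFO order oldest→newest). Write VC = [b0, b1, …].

VC = [14]

  [0] addr=0x22 blk=8 s=0: MISS | VC []
  [1] addr=0x3a blk=14 s=0: MISS | VC [8]
  [2] addr=0x21 blk=8 s=0: VC-HIT | VC [14]
  [3] addr=0x3a blk=14 s=0: VC-HIT | VC [8]
  [4] addr=0x3a blk=14 s=0: L1-HIT | VC [8]
  [5] addr=0x20 blk=8 s=0: VC-HIT | VC [14]
  [6] addr=0x3b blk=14 s=0: VC-HIT | VC [8]
  [7] addr=0x22 blk=8 s=0: VC-HIT | VC [14]
  [8] addr=0x20 blk=8 s=0: L1-HIT | VC [14]
  [9] addr=0x20 blk=8 s=0: L1-HIT | VC [14]
  [10] addr=0x23 blk=8 s=0: L1-HIT | VC [14]
  [11] addr=0x23 blk=8 s=0: L1-HIT | VC [14]
  [12] addr=0x23 blk=8 s=0: L1-HIT | VC [14]
  [13] addr=0x39 blk=14 s=0: VC-HIT | VC [8]
  [14] addr=0x20 blk=8 s=0: VC-HIT | VC [14]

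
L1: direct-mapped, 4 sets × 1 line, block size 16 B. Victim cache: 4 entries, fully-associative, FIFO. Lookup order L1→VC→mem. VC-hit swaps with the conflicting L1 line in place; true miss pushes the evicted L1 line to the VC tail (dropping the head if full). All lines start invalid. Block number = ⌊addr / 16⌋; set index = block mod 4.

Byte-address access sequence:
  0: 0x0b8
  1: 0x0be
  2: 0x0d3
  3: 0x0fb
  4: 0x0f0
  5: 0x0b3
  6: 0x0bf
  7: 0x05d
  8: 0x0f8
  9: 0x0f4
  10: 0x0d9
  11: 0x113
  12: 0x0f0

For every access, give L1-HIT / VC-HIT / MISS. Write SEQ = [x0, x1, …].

  [0] addr=0xb8 blk=11 s=3: MISS | VC []
  [1] addr=0xbe blk=11 s=3: L1-HIT | VC []
  [2] addr=0xd3 blk=13 s=1: MISS | VC []
  [3] addr=0xfb blk=15 s=3: MISS | VC [11]
  [4] addr=0xf0 blk=15 s=3: L1-HIT | VC [11]
  [5] addr=0xb3 blk=11 s=3: VC-HIT | VC [15]
  [6] addr=0xbf blk=11 s=3: L1-HIT | VC [15]
  [7] addr=0x5d blk=5 s=1: MISS | VC [15, 13]
  [8] addr=0xf8 blk=15 s=3: VC-HIT | VC [11, 13]
  [9] addr=0xf4 blk=15 s=3: L1-HIT | VC [11, 13]
  [10] addr=0xd9 blk=13 s=1: VC-HIT | VC [11, 5]
  [11] addr=0x113 blk=17 s=1: MISS | VC [11, 5, 13]
  [12] addr=0xf0 blk=15 s=3: L1-HIT | VC [11, 5, 13]

SEQ = [MISS, L1-HIT, MISS, MISS, L1-HIT, VC-HIT, L1-HIT, MISS, VC-HIT, L1-HIT, VC-HIT, MISS, L1-HIT]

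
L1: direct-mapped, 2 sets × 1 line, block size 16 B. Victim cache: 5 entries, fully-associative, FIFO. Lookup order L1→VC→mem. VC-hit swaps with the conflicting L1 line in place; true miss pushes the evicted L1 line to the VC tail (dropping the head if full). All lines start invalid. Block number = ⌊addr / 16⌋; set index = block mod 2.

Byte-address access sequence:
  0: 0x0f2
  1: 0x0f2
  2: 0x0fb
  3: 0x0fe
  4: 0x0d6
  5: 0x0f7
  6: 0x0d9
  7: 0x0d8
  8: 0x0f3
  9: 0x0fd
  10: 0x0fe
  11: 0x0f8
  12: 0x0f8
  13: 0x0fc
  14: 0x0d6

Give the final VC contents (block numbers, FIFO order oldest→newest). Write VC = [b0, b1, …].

  [0] addr=0xf2 blk=15 s=1: MISS | VC []
  [1] addr=0xf2 blk=15 s=1: L1-HIT | VC []
  [2] addr=0xfb blk=15 s=1: L1-HIT | VC []
  [3] addr=0xfe blk=15 s=1: L1-HIT | VC []
  [4] addr=0xd6 blk=13 s=1: MISS | VC [15]
  [5] addr=0xf7 blk=15 s=1: VC-HIT | VC [13]
  [6] addr=0xd9 blk=13 s=1: VC-HIT | VC [15]
  [7] addr=0xd8 blk=13 s=1: L1-HIT | VC [15]
  [8] addr=0xf3 blk=15 s=1: VC-HIT | VC [13]
  [9] addr=0xfd blk=15 s=1: L1-HIT | VC [13]
  [10] addr=0xfe blk=15 s=1: L1-HIT | VC [13]
  [11] addr=0xf8 blk=15 s=1: L1-HIT | VC [13]
  [12] addr=0xf8 blk=15 s=1: L1-HIT | VC [13]
  [13] addr=0xfc blk=15 s=1: L1-HIT | VC [13]
  [14] addr=0xd6 blk=13 s=1: VC-HIT | VC [15]

VC = [15]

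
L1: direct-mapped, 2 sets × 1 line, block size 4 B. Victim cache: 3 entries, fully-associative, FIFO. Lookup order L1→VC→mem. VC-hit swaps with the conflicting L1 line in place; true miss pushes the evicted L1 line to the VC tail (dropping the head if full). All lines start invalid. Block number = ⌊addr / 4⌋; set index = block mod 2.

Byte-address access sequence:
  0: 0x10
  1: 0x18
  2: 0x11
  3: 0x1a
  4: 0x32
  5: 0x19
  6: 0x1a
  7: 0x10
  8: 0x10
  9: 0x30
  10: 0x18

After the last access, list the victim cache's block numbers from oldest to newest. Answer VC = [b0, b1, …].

VC = [12, 4]

0: 0x10 (blk 4, set 0) → MISS  vc=[]
1: 0x18 (blk 6, set 0) → MISS  vc=[4]
2: 0x11 (blk 4, set 0) → VC-HIT  vc=[6]
3: 0x1a (blk 6, set 0) → VC-HIT  vc=[4]
4: 0x32 (blk 12, set 0) → MISS  vc=[4, 6]
5: 0x19 (blk 6, set 0) → VC-HIT  vc=[4, 12]
6: 0x1a (blk 6, set 0) → L1-HIT  vc=[4, 12]
7: 0x10 (blk 4, set 0) → VC-HIT  vc=[6, 12]
8: 0x10 (blk 4, set 0) → L1-HIT  vc=[6, 12]
9: 0x30 (blk 12, set 0) → VC-HIT  vc=[6, 4]
10: 0x18 (blk 6, set 0) → VC-HIT  vc=[12, 4]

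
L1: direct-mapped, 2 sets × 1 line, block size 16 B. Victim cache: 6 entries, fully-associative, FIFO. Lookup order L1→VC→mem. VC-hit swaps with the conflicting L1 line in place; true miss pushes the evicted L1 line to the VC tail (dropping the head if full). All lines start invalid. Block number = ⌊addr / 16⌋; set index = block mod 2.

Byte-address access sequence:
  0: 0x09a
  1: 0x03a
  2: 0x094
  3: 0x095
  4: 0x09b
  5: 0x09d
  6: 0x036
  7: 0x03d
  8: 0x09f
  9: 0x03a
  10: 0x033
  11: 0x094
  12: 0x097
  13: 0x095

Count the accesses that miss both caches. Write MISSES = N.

0: 0x9a (blk 9, set 1) → MISS  vc=[]
1: 0x3a (blk 3, set 1) → MISS  vc=[9]
2: 0x94 (blk 9, set 1) → VC-HIT  vc=[3]
3: 0x95 (blk 9, set 1) → L1-HIT  vc=[3]
4: 0x9b (blk 9, set 1) → L1-HIT  vc=[3]
5: 0x9d (blk 9, set 1) → L1-HIT  vc=[3]
6: 0x36 (blk 3, set 1) → VC-HIT  vc=[9]
7: 0x3d (blk 3, set 1) → L1-HIT  vc=[9]
8: 0x9f (blk 9, set 1) → VC-HIT  vc=[3]
9: 0x3a (blk 3, set 1) → VC-HIT  vc=[9]
10: 0x33 (blk 3, set 1) → L1-HIT  vc=[9]
11: 0x94 (blk 9, set 1) → VC-HIT  vc=[3]
12: 0x97 (blk 9, set 1) → L1-HIT  vc=[3]
13: 0x95 (blk 9, set 1) → L1-HIT  vc=[3]

MISSES = 2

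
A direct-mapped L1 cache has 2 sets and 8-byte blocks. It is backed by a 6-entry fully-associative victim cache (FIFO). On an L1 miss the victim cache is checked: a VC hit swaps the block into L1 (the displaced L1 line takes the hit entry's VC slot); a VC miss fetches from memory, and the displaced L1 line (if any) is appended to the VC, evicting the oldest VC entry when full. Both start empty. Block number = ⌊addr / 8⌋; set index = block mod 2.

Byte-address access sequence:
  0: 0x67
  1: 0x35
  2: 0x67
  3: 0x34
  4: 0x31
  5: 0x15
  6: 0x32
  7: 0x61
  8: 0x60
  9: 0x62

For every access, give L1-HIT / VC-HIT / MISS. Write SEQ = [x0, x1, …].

SEQ = [MISS, MISS, VC-HIT, VC-HIT, L1-HIT, MISS, VC-HIT, VC-HIT, L1-HIT, L1-HIT]

0: 0x67 (blk 12, set 0) → MISS  vc=[]
1: 0x35 (blk 6, set 0) → MISS  vc=[12]
2: 0x67 (blk 12, set 0) → VC-HIT  vc=[6]
3: 0x34 (blk 6, set 0) → VC-HIT  vc=[12]
4: 0x31 (blk 6, set 0) → L1-HIT  vc=[12]
5: 0x15 (blk 2, set 0) → MISS  vc=[12, 6]
6: 0x32 (blk 6, set 0) → VC-HIT  vc=[12, 2]
7: 0x61 (blk 12, set 0) → VC-HIT  vc=[6, 2]
8: 0x60 (blk 12, set 0) → L1-HIT  vc=[6, 2]
9: 0x62 (blk 12, set 0) → L1-HIT  vc=[6, 2]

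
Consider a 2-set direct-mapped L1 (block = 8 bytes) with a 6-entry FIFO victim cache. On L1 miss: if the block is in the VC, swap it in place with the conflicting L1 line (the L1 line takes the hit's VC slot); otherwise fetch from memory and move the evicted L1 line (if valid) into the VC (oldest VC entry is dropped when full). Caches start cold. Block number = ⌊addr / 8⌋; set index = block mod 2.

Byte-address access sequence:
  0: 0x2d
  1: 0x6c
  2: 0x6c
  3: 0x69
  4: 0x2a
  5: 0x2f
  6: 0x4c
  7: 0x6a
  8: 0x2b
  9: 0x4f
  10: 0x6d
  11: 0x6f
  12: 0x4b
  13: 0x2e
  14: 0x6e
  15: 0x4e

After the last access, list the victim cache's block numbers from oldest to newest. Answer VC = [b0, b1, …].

  [0] addr=0x2d blk=5 s=1: MISS | VC []
  [1] addr=0x6c blk=13 s=1: MISS | VC [5]
  [2] addr=0x6c blk=13 s=1: L1-HIT | VC [5]
  [3] addr=0x69 blk=13 s=1: L1-HIT | VC [5]
  [4] addr=0x2a blk=5 s=1: VC-HIT | VC [13]
  [5] addr=0x2f blk=5 s=1: L1-HIT | VC [13]
  [6] addr=0x4c blk=9 s=1: MISS | VC [13, 5]
  [7] addr=0x6a blk=13 s=1: VC-HIT | VC [9, 5]
  [8] addr=0x2b blk=5 s=1: VC-HIT | VC [9, 13]
  [9] addr=0x4f blk=9 s=1: VC-HIT | VC [5, 13]
  [10] addr=0x6d blk=13 s=1: VC-HIT | VC [5, 9]
  [11] addr=0x6f blk=13 s=1: L1-HIT | VC [5, 9]
  [12] addr=0x4b blk=9 s=1: VC-HIT | VC [5, 13]
  [13] addr=0x2e blk=5 s=1: VC-HIT | VC [9, 13]
  [14] addr=0x6e blk=13 s=1: VC-HIT | VC [9, 5]
  [15] addr=0x4e blk=9 s=1: VC-HIT | VC [13, 5]

VC = [13, 5]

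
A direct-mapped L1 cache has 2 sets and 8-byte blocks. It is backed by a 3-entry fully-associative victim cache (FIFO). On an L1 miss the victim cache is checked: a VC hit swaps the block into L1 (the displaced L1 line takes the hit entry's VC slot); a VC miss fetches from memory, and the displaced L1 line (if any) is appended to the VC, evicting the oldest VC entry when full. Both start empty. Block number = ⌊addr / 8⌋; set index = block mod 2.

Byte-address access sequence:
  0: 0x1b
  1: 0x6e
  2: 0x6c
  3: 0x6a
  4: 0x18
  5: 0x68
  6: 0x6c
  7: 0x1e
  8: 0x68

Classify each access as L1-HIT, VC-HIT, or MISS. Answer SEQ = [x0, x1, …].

SEQ = [MISS, MISS, L1-HIT, L1-HIT, VC-HIT, VC-HIT, L1-HIT, VC-HIT, VC-HIT]

#0 0x1b→b3/s1 MISS; vc=[]
#1 0x6e→b13/s1 MISS; vc=[3]
#2 0x6c→b13/s1 L1-HIT; vc=[3]
#3 0x6a→b13/s1 L1-HIT; vc=[3]
#4 0x18→b3/s1 VC-HIT; vc=[13]
#5 0x68→b13/s1 VC-HIT; vc=[3]
#6 0x6c→b13/s1 L1-HIT; vc=[3]
#7 0x1e→b3/s1 VC-HIT; vc=[13]
#8 0x68→b13/s1 VC-HIT; vc=[3]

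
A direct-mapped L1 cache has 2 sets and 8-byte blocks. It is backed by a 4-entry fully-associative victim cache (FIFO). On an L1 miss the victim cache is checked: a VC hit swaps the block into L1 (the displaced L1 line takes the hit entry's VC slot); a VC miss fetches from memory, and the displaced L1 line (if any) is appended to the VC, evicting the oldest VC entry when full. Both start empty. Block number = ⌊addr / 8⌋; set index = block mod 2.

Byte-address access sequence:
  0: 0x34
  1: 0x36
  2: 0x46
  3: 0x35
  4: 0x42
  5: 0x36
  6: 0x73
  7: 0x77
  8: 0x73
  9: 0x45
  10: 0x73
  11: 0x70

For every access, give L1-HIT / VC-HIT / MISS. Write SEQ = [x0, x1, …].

#0 0x34→b6/s0 MISS; vc=[]
#1 0x36→b6/s0 L1-HIT; vc=[]
#2 0x46→b8/s0 MISS; vc=[6]
#3 0x35→b6/s0 VC-HIT; vc=[8]
#4 0x42→b8/s0 VC-HIT; vc=[6]
#5 0x36→b6/s0 VC-HIT; vc=[8]
#6 0x73→b14/s0 MISS; vc=[8,6]
#7 0x77→b14/s0 L1-HIT; vc=[8,6]
#8 0x73→b14/s0 L1-HIT; vc=[8,6]
#9 0x45→b8/s0 VC-HIT; vc=[14,6]
#10 0x73→b14/s0 VC-HIT; vc=[8,6]
#11 0x70→b14/s0 L1-HIT; vc=[8,6]

SEQ = [MISS, L1-HIT, MISS, VC-HIT, VC-HIT, VC-HIT, MISS, L1-HIT, L1-HIT, VC-HIT, VC-HIT, L1-HIT]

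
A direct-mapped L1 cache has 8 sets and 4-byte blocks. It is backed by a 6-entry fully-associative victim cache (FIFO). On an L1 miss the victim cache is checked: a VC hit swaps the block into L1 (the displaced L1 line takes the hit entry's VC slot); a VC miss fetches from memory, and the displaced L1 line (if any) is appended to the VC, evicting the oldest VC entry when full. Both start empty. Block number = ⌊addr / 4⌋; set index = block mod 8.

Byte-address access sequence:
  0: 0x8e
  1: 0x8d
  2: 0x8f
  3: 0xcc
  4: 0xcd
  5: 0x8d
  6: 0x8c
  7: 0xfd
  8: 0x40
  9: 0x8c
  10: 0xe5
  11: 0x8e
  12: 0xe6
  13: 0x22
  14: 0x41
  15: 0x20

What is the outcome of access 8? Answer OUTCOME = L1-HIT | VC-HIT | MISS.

OUTCOME = MISS

#0 0x8e→b35/s3 MISS; vc=[]
#1 0x8d→b35/s3 L1-HIT; vc=[]
#2 0x8f→b35/s3 L1-HIT; vc=[]
#3 0xcc→b51/s3 MISS; vc=[35]
#4 0xcd→b51/s3 L1-HIT; vc=[35]
#5 0x8d→b35/s3 VC-HIT; vc=[51]
#6 0x8c→b35/s3 L1-HIT; vc=[51]
#7 0xfd→b63/s7 MISS; vc=[51]
#8 0x40→b16/s0 MISS; vc=[51]
#9 0x8c→b35/s3 L1-HIT; vc=[51]
#10 0xe5→b57/s1 MISS; vc=[51]
#11 0x8e→b35/s3 L1-HIT; vc=[51]
#12 0xe6→b57/s1 L1-HIT; vc=[51]
#13 0x22→b8/s0 MISS; vc=[51,16]
#14 0x41→b16/s0 VC-HIT; vc=[51,8]
#15 0x20→b8/s0 VC-HIT; vc=[51,16]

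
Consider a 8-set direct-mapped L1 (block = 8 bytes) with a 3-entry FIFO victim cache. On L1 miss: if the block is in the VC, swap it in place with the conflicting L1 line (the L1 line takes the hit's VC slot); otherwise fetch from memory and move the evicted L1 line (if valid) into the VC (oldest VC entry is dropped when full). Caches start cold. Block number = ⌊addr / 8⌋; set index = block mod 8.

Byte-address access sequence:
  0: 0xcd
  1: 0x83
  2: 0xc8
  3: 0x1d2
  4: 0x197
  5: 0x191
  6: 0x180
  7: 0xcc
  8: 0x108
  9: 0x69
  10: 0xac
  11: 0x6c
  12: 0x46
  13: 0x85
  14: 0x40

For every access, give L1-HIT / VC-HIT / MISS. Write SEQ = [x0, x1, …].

SEQ = [MISS, MISS, L1-HIT, MISS, MISS, L1-HIT, MISS, L1-HIT, MISS, MISS, MISS, VC-HIT, MISS, MISS, VC-HIT]

  [0] addr=0xcd blk=25 s=1: MISS | VC []
  [1] addr=0x83 blk=16 s=0: MISS | VC []
  [2] addr=0xc8 blk=25 s=1: L1-HIT | VC []
  [3] addr=0x1d2 blk=58 s=2: MISS | VC []
  [4] addr=0x197 blk=50 s=2: MISS | VC [58]
  [5] addr=0x191 blk=50 s=2: L1-HIT | VC [58]
  [6] addr=0x180 blk=48 s=0: MISS | VC [58, 16]
  [7] addr=0xcc blk=25 s=1: L1-HIT | VC [58, 16]
  [8] addr=0x108 blk=33 s=1: MISS | VC [58, 16, 25]
  [9] addr=0x69 blk=13 s=5: MISS | VC [58, 16, 25]
  [10] addr=0xac blk=21 s=5: MISS | VC [16, 25, 13]
  [11] addr=0x6c blk=13 s=5: VC-HIT | VC [16, 25, 21]
  [12] addr=0x46 blk=8 s=0: MISS | VC [25, 21, 48]
  [13] addr=0x85 blk=16 s=0: MISS | VC [21, 48, 8]
  [14] addr=0x40 blk=8 s=0: VC-HIT | VC [21, 48, 16]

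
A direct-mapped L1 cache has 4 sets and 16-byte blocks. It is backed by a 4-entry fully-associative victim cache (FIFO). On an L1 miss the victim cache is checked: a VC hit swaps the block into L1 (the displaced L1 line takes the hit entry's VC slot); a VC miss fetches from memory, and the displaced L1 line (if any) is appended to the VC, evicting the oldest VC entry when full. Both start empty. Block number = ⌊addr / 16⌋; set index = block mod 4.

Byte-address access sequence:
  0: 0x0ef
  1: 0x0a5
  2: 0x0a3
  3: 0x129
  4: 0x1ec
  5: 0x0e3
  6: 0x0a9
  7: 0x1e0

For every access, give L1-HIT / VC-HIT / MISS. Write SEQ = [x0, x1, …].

SEQ = [MISS, MISS, L1-HIT, MISS, MISS, VC-HIT, VC-HIT, VC-HIT]

#0 0xef→b14/s2 MISS; vc=[]
#1 0xa5→b10/s2 MISS; vc=[14]
#2 0xa3→b10/s2 L1-HIT; vc=[14]
#3 0x129→b18/s2 MISS; vc=[14,10]
#4 0x1ec→b30/s2 MISS; vc=[14,10,18]
#5 0xe3→b14/s2 VC-HIT; vc=[30,10,18]
#6 0xa9→b10/s2 VC-HIT; vc=[30,14,18]
#7 0x1e0→b30/s2 VC-HIT; vc=[10,14,18]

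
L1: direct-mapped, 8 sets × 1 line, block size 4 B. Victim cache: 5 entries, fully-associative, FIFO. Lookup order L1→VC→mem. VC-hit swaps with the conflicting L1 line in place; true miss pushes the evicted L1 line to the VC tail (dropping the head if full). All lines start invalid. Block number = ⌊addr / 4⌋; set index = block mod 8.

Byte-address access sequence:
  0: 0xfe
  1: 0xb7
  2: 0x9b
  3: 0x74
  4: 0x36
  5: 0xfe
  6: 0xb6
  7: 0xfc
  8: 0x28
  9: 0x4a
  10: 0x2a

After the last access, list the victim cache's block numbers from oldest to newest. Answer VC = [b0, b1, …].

  [0] addr=0xfe blk=63 s=7: MISS | VC []
  [1] addr=0xb7 blk=45 s=5: MISS | VC []
  [2] addr=0x9b blk=38 s=6: MISS | VC []
  [3] addr=0x74 blk=29 s=5: MISS | VC [45]
  [4] addr=0x36 blk=13 s=5: MISS | VC [45, 29]
  [5] addr=0xfe blk=63 s=7: L1-HIT | VC [45, 29]
  [6] addr=0xb6 blk=45 s=5: VC-HIT | VC [13, 29]
  [7] addr=0xfc blk=63 s=7: L1-HIT | VC [13, 29]
  [8] addr=0x28 blk=10 s=2: MISS | VC [13, 29]
  [9] addr=0x4a blk=18 s=2: MISS | VC [13, 29, 10]
  [10] addr=0x2a blk=10 s=2: VC-HIT | VC [13, 29, 18]

VC = [13, 29, 18]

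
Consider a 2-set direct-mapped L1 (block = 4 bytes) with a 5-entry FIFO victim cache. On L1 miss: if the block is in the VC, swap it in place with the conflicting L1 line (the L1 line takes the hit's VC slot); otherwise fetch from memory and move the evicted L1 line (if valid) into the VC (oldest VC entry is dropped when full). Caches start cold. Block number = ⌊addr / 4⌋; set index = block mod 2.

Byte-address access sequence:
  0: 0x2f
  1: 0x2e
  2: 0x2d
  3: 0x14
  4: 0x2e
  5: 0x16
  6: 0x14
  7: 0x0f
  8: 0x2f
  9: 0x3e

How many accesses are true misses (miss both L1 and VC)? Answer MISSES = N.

  [0] addr=0x2f blk=11 s=1: MISS | VC []
  [1] addr=0x2e blk=11 s=1: L1-HIT | VC []
  [2] addr=0x2d blk=11 s=1: L1-HIT | VC []
  [3] addr=0x14 blk=5 s=1: MISS | VC [11]
  [4] addr=0x2e blk=11 s=1: VC-HIT | VC [5]
  [5] addr=0x16 blk=5 s=1: VC-HIT | VC [11]
  [6] addr=0x14 blk=5 s=1: L1-HIT | VC [11]
  [7] addr=0xf blk=3 s=1: MISS | VC [11, 5]
  [8] addr=0x2f blk=11 s=1: VC-HIT | VC [3, 5]
  [9] addr=0x3e blk=15 s=1: MISS | VC [3, 5, 11]

MISSES = 4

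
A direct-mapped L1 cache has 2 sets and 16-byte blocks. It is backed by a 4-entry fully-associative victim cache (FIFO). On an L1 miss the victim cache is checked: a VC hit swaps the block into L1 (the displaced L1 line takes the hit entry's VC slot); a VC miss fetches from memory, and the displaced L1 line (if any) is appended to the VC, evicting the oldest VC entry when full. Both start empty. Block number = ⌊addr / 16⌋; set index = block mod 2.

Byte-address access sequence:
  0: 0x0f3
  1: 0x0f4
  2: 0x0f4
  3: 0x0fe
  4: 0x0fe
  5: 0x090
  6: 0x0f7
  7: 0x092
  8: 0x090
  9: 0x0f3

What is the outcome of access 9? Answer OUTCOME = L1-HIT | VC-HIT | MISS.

  [0] addr=0xf3 blk=15 s=1: MISS | VC []
  [1] addr=0xf4 blk=15 s=1: L1-HIT | VC []
  [2] addr=0xf4 blk=15 s=1: L1-HIT | VC []
  [3] addr=0xfe blk=15 s=1: L1-HIT | VC []
  [4] addr=0xfe blk=15 s=1: L1-HIT | VC []
  [5] addr=0x90 blk=9 s=1: MISS | VC [15]
  [6] addr=0xf7 blk=15 s=1: VC-HIT | VC [9]
  [7] addr=0x92 blk=9 s=1: VC-HIT | VC [15]
  [8] addr=0x90 blk=9 s=1: L1-HIT | VC [15]
  [9] addr=0xf3 blk=15 s=1: VC-HIT | VC [9]

OUTCOME = VC-HIT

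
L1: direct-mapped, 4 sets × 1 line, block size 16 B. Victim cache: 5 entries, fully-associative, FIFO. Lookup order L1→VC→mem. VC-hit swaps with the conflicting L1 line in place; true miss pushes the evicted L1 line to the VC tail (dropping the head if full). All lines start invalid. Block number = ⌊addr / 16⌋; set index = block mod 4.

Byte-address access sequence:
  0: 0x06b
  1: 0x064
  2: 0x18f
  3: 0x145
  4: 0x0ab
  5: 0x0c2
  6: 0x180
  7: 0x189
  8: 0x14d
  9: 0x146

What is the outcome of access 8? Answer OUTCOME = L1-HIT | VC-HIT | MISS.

0: 0x6b (blk 6, set 2) → MISS  vc=[]
1: 0x64 (blk 6, set 2) → L1-HIT  vc=[]
2: 0x18f (blk 24, set 0) → MISS  vc=[]
3: 0x145 (blk 20, set 0) → MISS  vc=[24]
4: 0xab (blk 10, set 2) → MISS  vc=[24, 6]
5: 0xc2 (blk 12, set 0) → MISS  vc=[24, 6, 20]
6: 0x180 (blk 24, set 0) → VC-HIT  vc=[12, 6, 20]
7: 0x189 (blk 24, set 0) → L1-HIT  vc=[12, 6, 20]
8: 0x14d (blk 20, set 0) → VC-HIT  vc=[12, 6, 24]
9: 0x146 (blk 20, set 0) → L1-HIT  vc=[12, 6, 24]

OUTCOME = VC-HIT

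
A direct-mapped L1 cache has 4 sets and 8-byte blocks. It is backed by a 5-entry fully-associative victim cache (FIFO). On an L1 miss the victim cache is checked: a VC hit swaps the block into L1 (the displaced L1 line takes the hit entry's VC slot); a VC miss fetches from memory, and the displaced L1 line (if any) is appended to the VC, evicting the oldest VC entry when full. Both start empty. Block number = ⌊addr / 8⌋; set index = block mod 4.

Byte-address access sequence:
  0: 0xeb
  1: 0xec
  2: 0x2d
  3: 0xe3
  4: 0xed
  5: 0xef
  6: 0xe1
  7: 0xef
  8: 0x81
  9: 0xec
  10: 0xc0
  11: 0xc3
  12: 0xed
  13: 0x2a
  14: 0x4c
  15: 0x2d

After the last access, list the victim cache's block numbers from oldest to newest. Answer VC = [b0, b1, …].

#0 0xeb→b29/s1 MISS; vc=[]
#1 0xec→b29/s1 L1-HIT; vc=[]
#2 0x2d→b5/s1 MISS; vc=[29]
#3 0xe3→b28/s0 MISS; vc=[29]
#4 0xed→b29/s1 VC-HIT; vc=[5]
#5 0xef→b29/s1 L1-HIT; vc=[5]
#6 0xe1→b28/s0 L1-HIT; vc=[5]
#7 0xef→b29/s1 L1-HIT; vc=[5]
#8 0x81→b16/s0 MISS; vc=[5,28]
#9 0xec→b29/s1 L1-HIT; vc=[5,28]
#10 0xc0→b24/s0 MISS; vc=[5,28,16]
#11 0xc3→b24/s0 L1-HIT; vc=[5,28,16]
#12 0xed→b29/s1 L1-HIT; vc=[5,28,16]
#13 0x2a→b5/s1 VC-HIT; vc=[29,28,16]
#14 0x4c→b9/s1 MISS; vc=[29,28,16,5]
#15 0x2d→b5/s1 VC-HIT; vc=[29,28,16,9]

VC = [29, 28, 16, 9]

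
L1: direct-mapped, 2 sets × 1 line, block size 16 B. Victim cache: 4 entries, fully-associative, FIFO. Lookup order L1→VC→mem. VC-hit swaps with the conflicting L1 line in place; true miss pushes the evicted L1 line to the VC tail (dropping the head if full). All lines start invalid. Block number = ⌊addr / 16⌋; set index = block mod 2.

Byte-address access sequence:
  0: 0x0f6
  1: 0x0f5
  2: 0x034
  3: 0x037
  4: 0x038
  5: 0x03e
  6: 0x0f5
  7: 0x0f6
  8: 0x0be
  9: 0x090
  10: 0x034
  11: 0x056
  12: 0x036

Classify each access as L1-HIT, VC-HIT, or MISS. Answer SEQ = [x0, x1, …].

SEQ = [MISS, L1-HIT, MISS, L1-HIT, L1-HIT, L1-HIT, VC-HIT, L1-HIT, MISS, MISS, VC-HIT, MISS, VC-HIT]

  [0] addr=0xf6 blk=15 s=1: MISS | VC []
  [1] addr=0xf5 blk=15 s=1: L1-HIT | VC []
  [2] addr=0x34 blk=3 s=1: MISS | VC [15]
  [3] addr=0x37 blk=3 s=1: L1-HIT | VC [15]
  [4] addr=0x38 blk=3 s=1: L1-HIT | VC [15]
  [5] addr=0x3e blk=3 s=1: L1-HIT | VC [15]
  [6] addr=0xf5 blk=15 s=1: VC-HIT | VC [3]
  [7] addr=0xf6 blk=15 s=1: L1-HIT | VC [3]
  [8] addr=0xbe blk=11 s=1: MISS | VC [3, 15]
  [9] addr=0x90 blk=9 s=1: MISS | VC [3, 15, 11]
  [10] addr=0x34 blk=3 s=1: VC-HIT | VC [9, 15, 11]
  [11] addr=0x56 blk=5 s=1: MISS | VC [9, 15, 11, 3]
  [12] addr=0x36 blk=3 s=1: VC-HIT | VC [9, 15, 11, 5]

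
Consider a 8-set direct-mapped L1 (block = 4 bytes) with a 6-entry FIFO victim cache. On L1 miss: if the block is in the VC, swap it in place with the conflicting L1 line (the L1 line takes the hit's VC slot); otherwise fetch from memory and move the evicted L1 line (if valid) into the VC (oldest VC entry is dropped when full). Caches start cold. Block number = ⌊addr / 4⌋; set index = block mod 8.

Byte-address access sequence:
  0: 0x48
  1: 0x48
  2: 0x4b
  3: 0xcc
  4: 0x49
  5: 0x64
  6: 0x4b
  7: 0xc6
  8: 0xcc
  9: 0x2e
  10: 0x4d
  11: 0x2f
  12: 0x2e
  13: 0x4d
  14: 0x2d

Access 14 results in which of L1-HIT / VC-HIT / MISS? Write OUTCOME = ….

OUTCOME = VC-HIT

0: 0x48 (blk 18, set 2) → MISS  vc=[]
1: 0x48 (blk 18, set 2) → L1-HIT  vc=[]
2: 0x4b (blk 18, set 2) → L1-HIT  vc=[]
3: 0xcc (blk 51, set 3) → MISS  vc=[]
4: 0x49 (blk 18, set 2) → L1-HIT  vc=[]
5: 0x64 (blk 25, set 1) → MISS  vc=[]
6: 0x4b (blk 18, set 2) → L1-HIT  vc=[]
7: 0xc6 (blk 49, set 1) → MISS  vc=[25]
8: 0xcc (blk 51, set 3) → L1-HIT  vc=[25]
9: 0x2e (blk 11, set 3) → MISS  vc=[25, 51]
10: 0x4d (blk 19, set 3) → MISS  vc=[25, 51, 11]
11: 0x2f (blk 11, set 3) → VC-HIT  vc=[25, 51, 19]
12: 0x2e (blk 11, set 3) → L1-HIT  vc=[25, 51, 19]
13: 0x4d (blk 19, set 3) → VC-HIT  vc=[25, 51, 11]
14: 0x2d (blk 11, set 3) → VC-HIT  vc=[25, 51, 19]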